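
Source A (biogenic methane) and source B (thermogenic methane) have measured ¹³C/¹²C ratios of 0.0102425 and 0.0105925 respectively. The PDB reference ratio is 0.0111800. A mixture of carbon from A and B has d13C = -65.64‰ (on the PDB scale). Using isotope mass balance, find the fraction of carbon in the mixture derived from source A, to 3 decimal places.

0.418

δ_A = (0.0102425/0.0111800 − 1)×1000 = (0.916145 − 1)×1000 = -83.855‰
δ_B = (0.0105925/0.0111800 − 1)×1000 = (0.947451 − 1)×1000 = -52.549‰
f_A = (δ_mix − δ_B)/(δ_A − δ_B) = (-65.64 − (-52.549))/(-83.855 − (-52.549))
f_A = -13.091 / -31.306 = 0.4182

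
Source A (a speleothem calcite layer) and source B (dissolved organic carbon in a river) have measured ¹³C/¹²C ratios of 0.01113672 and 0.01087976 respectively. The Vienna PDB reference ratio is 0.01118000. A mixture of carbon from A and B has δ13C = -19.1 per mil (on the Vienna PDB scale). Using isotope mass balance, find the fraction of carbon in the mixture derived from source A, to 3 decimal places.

δ_A = (0.01113672/0.01118000 − 1)×1000 = (0.996129 − 1)×1000 = -3.871 per mil
δ_B = (0.01087976/0.01118000 − 1)×1000 = (0.973145 − 1)×1000 = -26.855 per mil
f_A = (δ_mix − δ_B)/(δ_A − δ_B) = (-19.1 − (-26.855))/(-3.871 − (-26.855))
f_A = 7.755 / 22.984 = 0.3374

0.337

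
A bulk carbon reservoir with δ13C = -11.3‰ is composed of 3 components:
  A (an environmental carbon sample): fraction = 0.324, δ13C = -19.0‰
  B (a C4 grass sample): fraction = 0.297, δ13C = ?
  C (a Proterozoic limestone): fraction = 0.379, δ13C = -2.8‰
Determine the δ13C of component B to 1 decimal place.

-13.7‰

Isotope mass balance: δ_bulk = Σ fᵢ·δᵢ.
-11.3 = 0.324×(-19.0) + 0.297×δ_B + 0.379×(-2.8)
0.297·δ_B = -11.3 − (-7.217) = -4.083
δ_B = -4.083 / 0.297 = -13.75‰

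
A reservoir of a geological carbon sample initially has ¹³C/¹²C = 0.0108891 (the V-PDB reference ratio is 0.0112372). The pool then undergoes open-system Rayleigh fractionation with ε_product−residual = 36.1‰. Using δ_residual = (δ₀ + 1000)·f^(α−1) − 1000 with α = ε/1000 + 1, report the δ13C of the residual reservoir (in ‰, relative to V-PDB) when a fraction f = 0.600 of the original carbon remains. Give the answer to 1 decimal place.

-48.7‰

δ₀ = (0.0108891/0.0112372 − 1)×1000 = (0.969023 − 1)×1000 = -30.977‰
α − 1 = ε/1000 = 0.0361
f^(α−1) = 0.600^(0.0361) = 0.981728
δ_res = (-30.977 + 1000) × 0.981728 − 1000 = 951.317 − 1000 = -48.68‰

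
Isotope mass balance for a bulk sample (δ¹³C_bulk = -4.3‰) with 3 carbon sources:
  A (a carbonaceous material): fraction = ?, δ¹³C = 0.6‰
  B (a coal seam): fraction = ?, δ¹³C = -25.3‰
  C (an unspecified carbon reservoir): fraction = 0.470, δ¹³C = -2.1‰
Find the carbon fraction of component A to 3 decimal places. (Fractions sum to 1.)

Let f_A and f_B be the unknown fractions; fractions sum to 1 so f_A + f_B = 0.530.
Mass balance: Σ fᵢ·δᵢ = δ_bulk ⇒ f_A·(0.6) + f_B·(-25.3) = -4.3 − (-0.987) = -3.313
Substitute f_B = 0.530 − f_A:
f_A·(0.6 − -25.3) = -3.313 − 0.530×(-25.3) = 10.096
f_A = 10.096 / 25.9 = 0.3898

0.390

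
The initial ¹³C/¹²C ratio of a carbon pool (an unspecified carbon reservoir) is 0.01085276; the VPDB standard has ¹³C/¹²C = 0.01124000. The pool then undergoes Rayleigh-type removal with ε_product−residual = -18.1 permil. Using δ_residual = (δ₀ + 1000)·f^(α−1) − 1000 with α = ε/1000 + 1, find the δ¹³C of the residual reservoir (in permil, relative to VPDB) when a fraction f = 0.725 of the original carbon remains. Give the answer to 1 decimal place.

-28.8 permil

δ₀ = (0.01085276/0.01124000 − 1)×1000 = (0.965548 − 1)×1000 = -34.452 permil
α − 1 = ε/1000 = -0.0181
f^(α−1) = 0.725^(-0.0181) = 1.005838
δ_res = (-34.452 + 1000) × 1.005838 − 1000 = 971.185 − 1000 = -28.82 permil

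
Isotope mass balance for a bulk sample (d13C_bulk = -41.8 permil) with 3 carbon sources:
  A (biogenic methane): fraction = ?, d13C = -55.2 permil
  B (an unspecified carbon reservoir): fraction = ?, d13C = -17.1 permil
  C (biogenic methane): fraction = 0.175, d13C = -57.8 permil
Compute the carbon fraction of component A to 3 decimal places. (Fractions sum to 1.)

0.461

Let f_A and f_B be the unknown fractions; fractions sum to 1 so f_A + f_B = 0.825.
Mass balance: Σ fᵢ·δᵢ = δ_bulk ⇒ f_A·(-55.2) + f_B·(-17.1) = -41.8 − (-10.115) = -31.685
Substitute f_B = 0.825 − f_A:
f_A·(-55.2 − -17.1) = -31.685 − 0.825×(-17.1) = -17.578
f_A = -17.578 / -38.1 = 0.4614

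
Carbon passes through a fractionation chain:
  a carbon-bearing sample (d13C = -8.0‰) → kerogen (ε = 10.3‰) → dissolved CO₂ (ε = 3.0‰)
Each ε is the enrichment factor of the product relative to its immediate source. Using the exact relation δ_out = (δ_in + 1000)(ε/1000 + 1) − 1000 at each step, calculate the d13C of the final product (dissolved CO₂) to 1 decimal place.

5.2‰

step 1: δ = (-8.00 + 1000)·(10.3/1000 + 1) − 1000 = 2.22‰
step 2: δ = (2.22 + 1000)·(3.0/1000 + 1) − 1000 = 5.22‰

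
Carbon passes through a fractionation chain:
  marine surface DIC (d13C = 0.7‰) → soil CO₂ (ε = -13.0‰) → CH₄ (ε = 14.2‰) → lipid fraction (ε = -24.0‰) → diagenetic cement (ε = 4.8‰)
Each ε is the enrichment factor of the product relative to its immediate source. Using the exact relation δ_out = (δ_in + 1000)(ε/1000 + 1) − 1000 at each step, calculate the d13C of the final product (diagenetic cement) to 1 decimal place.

step 1: δ = (0.70 + 1000)·(-13.0/1000 + 1) − 1000 = -12.31‰
step 2: δ = (-12.31 + 1000)·(14.2/1000 + 1) − 1000 = 1.72‰
step 3: δ = (1.72 + 1000)·(-24.0/1000 + 1) − 1000 = -22.33‰
step 4: δ = (-22.33 + 1000)·(4.8/1000 + 1) − 1000 = -17.63‰

-17.6‰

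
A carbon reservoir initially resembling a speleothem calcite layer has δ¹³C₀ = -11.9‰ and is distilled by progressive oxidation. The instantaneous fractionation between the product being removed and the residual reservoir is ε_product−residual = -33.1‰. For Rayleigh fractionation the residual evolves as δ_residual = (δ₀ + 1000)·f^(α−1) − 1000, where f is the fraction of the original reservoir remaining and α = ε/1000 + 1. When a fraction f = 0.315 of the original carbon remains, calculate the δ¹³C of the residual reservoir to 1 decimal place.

26.6‰

Rayleigh residual: δ_res = (δ₀ + 1000)·f^(α−1) − 1000
α = ε/1000 + 1 = 0.96690, so α − 1 = -0.03310
f^(α−1) = 0.315^(-0.03310) = 1.038977
δ_res = (-11.9 + 1000) × 1.038977 − 1000 = 1026.613 − 1000 = 26.61‰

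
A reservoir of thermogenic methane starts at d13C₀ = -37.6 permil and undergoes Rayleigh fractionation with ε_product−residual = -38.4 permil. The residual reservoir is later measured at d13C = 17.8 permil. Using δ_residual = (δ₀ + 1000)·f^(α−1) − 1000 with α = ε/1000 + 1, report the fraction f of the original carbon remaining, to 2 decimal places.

α − 1 = ε/1000 = -0.0384
(δ_res + 1000)/(δ₀ + 1000) = (17.8 + 1000)/(-37.6 + 1000) = 1017.8/962.4 = 1.057564
f = 1.057564^(1/-0.0384) = exp(ln(1.057564)/-0.0384) = exp(0.05597/-0.0384)
f = exp(-1.4575) = 0.2328

0.23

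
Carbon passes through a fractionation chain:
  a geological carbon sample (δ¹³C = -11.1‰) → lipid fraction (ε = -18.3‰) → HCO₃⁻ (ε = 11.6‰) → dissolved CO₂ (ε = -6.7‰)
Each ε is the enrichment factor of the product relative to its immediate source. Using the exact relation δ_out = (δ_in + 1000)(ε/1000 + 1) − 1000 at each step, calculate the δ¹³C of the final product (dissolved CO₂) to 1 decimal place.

-24.5‰

step 1: δ = (-11.10 + 1000)·(-18.3/1000 + 1) − 1000 = -29.20‰
step 2: δ = (-29.20 + 1000)·(11.6/1000 + 1) − 1000 = -17.94‰
step 3: δ = (-17.94 + 1000)·(-6.7/1000 + 1) − 1000 = -24.52‰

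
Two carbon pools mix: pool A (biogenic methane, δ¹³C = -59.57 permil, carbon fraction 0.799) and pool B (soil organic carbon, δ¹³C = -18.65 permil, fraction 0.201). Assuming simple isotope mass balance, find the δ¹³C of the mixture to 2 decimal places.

δ_mix = f_A·δ_A + f_B·δ_B
δ_mix = 0.799 × (-59.57) + 0.201 × (-18.65)
δ_mix = -47.596 + -3.749 = -51.345 permil

-51.35 permil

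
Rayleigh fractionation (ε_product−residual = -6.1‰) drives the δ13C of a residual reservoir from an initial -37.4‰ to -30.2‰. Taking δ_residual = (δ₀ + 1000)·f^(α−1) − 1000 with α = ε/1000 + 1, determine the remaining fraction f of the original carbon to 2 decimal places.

0.29

α − 1 = ε/1000 = -0.0061
(δ_res + 1000)/(δ₀ + 1000) = (-30.2 + 1000)/(-37.4 + 1000) = 969.8/962.6 = 1.007480
f = 1.007480^(1/-0.0061) = exp(ln(1.007480)/-0.0061) = exp(0.00745/-0.0061)
f = exp(-1.2216) = 0.2948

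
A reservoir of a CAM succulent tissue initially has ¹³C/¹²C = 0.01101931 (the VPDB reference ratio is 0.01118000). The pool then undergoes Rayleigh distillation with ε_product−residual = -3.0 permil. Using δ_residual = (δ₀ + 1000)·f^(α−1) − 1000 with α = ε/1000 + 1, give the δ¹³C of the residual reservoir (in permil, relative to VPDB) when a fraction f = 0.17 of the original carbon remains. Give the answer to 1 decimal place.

-9.1 permil

δ₀ = (0.01101931/0.01118000 − 1)×1000 = (0.985627 − 1)×1000 = -14.373 permil
α − 1 = ε/1000 = -0.0030
f^(α−1) = 0.17^(-0.0030) = 1.005330
δ_res = (-14.373 + 1000) × 1.005330 − 1000 = 990.880 − 1000 = -9.12 permil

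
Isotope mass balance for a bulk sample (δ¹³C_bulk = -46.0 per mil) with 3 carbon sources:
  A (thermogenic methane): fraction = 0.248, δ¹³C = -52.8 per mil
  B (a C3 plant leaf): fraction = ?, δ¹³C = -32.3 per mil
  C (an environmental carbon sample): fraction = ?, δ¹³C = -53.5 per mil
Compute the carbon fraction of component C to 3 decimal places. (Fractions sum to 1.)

0.406

Let f_C and f_B be the unknown fractions; fractions sum to 1 so f_C + f_B = 0.752.
Mass balance: Σ fᵢ·δᵢ = δ_bulk ⇒ f_C·(-53.5) + f_B·(-32.3) = -46.0 − (-13.094) = -32.906
Substitute f_B = 0.752 − f_C:
f_C·(-53.5 − -32.3) = -32.906 − 0.752×(-32.3) = -8.616
f_C = -8.616 / -21.2 = 0.4064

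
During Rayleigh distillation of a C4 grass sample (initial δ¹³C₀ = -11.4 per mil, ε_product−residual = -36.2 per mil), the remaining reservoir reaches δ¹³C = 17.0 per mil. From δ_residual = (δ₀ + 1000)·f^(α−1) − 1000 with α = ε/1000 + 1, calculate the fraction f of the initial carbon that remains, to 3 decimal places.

α − 1 = ε/1000 = -0.0362
(δ_res + 1000)/(δ₀ + 1000) = (17.0 + 1000)/(-11.4 + 1000) = 1017.0/988.6 = 1.028727
f = 1.028727^(1/-0.0362) = exp(ln(1.028727)/-0.0362) = exp(0.02832/-0.0362)
f = exp(-0.7824) = 0.4573

0.457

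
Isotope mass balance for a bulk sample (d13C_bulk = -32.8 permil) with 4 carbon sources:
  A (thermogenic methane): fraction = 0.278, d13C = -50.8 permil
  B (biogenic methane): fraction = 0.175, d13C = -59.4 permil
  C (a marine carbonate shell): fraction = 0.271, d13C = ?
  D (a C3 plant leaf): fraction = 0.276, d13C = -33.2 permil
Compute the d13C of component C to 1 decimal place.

3.2 permil

Isotope mass balance: δ_bulk = Σ fᵢ·δᵢ.
-32.8 = 0.278×(-50.8) + 0.175×(-59.4) + 0.271×δ_C + 0.276×(-33.2)
0.271·δ_C = -32.8 − (-33.681) = 0.881
δ_C = 0.881 / 0.271 = 3.25 permil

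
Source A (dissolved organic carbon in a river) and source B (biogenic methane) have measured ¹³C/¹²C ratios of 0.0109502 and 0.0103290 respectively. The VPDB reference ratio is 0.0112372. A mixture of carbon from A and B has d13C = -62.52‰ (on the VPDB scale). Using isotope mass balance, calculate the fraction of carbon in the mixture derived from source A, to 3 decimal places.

0.331

δ_A = (0.0109502/0.0112372 − 1)×1000 = (0.974460 − 1)×1000 = -25.540‰
δ_B = (0.0103290/0.0112372 − 1)×1000 = (0.919179 − 1)×1000 = -80.821‰
f_A = (δ_mix − δ_B)/(δ_A − δ_B) = (-62.52 − (-80.821))/(-25.540 − (-80.821))
f_A = 18.301 / 55.281 = 0.3311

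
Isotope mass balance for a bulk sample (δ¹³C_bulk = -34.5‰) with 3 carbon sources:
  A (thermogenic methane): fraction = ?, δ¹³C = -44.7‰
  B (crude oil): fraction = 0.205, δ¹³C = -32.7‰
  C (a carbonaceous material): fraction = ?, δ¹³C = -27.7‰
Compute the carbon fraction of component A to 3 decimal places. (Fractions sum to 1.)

0.340

Let f_A and f_C be the unknown fractions; fractions sum to 1 so f_A + f_C = 0.795.
Mass balance: Σ fᵢ·δᵢ = δ_bulk ⇒ f_A·(-44.7) + f_C·(-27.7) = -34.5 − (-6.704) = -27.797
Substitute f_C = 0.795 − f_A:
f_A·(-44.7 − -27.7) = -27.797 − 0.795×(-27.7) = -5.775
f_A = -5.775 / -17.0 = 0.3397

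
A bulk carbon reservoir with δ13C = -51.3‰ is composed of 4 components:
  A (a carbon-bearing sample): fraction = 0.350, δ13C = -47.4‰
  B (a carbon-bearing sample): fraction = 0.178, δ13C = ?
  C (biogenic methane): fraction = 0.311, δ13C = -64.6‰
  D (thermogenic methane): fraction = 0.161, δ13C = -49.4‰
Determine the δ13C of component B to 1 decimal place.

Isotope mass balance: δ_bulk = Σ fᵢ·δᵢ.
-51.3 = 0.350×(-47.4) + 0.178×δ_B + 0.311×(-64.6) + 0.161×(-49.4)
0.178·δ_B = -51.3 − (-44.634) = -6.666
δ_B = -6.666 / 0.178 = -37.45‰

-37.4‰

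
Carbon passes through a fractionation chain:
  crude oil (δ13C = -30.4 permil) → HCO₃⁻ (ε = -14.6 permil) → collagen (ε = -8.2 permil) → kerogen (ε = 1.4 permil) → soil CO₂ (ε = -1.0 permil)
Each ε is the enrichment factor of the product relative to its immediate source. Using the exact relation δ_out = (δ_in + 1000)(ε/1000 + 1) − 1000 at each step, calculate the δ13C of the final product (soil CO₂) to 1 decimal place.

step 1: δ = (-30.40 + 1000)·(-14.6/1000 + 1) − 1000 = -44.56 permil
step 2: δ = (-44.56 + 1000)·(-8.2/1000 + 1) − 1000 = -52.39 permil
step 3: δ = (-52.39 + 1000)·(1.4/1000 + 1) − 1000 = -51.06 permil
step 4: δ = (-51.06 + 1000)·(-1.0/1000 + 1) − 1000 = -52.01 permil

-52.0 permil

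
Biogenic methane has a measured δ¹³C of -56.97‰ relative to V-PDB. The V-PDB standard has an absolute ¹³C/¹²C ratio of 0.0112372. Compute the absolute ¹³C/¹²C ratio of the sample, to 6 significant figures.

R_sample = R_standard × (δ¹³C/1000 + 1)
R_sample = 0.0112372 × (-56.97/1000 + 1) = 0.0112372 × 0.943030
R_sample = 0.0105970

0.0105970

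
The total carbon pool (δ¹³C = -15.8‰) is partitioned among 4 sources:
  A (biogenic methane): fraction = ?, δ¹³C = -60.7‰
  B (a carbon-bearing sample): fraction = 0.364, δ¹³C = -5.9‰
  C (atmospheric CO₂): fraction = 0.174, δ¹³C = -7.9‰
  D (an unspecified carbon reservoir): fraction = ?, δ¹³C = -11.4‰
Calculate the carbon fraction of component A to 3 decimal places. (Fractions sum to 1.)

0.142

Let f_A and f_D be the unknown fractions; fractions sum to 1 so f_A + f_D = 0.462.
Mass balance: Σ fᵢ·δᵢ = δ_bulk ⇒ f_A·(-60.7) + f_D·(-11.4) = -15.8 − (-3.522) = -12.278
Substitute f_D = 0.462 − f_A:
f_A·(-60.7 − -11.4) = -12.278 − 0.462×(-11.4) = -7.011
f_A = -7.011 / -49.3 = 0.1422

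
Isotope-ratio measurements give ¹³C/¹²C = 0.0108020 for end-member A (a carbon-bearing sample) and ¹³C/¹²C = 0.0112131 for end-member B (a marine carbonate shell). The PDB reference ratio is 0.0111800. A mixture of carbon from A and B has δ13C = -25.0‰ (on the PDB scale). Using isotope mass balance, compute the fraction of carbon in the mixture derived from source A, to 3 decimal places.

0.760

δ_A = (0.0108020/0.0111800 − 1)×1000 = (0.966190 − 1)×1000 = -33.810‰
δ_B = (0.0112131/0.0111800 − 1)×1000 = (1.002961 − 1)×1000 = 2.961‰
f_A = (δ_mix − δ_B)/(δ_A − δ_B) = (-25.0 − (2.961))/(-33.810 − (2.961))
f_A = -27.961 / -36.771 = 0.7604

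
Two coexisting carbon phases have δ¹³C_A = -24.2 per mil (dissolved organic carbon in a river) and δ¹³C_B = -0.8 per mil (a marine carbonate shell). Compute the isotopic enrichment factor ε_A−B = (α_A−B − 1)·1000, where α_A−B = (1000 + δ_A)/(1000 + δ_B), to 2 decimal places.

-23.42 per mil

α_A−B = (1000 + -24.2) / (1000 + -0.8) = 975.8 / 999.2 = 0.976581
ε_A−B = (0.976581 − 1) × 1000 = -23.419 per mil
(The approximation ε ≈ δ_A − δ_B would give -23.4 per mil.)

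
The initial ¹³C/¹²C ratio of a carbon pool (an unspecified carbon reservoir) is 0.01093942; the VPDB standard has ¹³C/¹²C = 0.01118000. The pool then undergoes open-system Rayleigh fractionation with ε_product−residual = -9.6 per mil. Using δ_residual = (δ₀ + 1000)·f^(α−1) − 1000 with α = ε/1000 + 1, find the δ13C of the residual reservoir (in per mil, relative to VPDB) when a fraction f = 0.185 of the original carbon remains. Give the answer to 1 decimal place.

-5.5 per mil

δ₀ = (0.01093942/0.01118000 − 1)×1000 = (0.978481 − 1)×1000 = -21.519 per mil
α − 1 = ε/1000 = -0.0096
f^(α−1) = 0.185^(-0.0096) = 1.016331
δ_res = (-21.519 + 1000) × 1.016331 − 1000 = 994.461 − 1000 = -5.54 per mil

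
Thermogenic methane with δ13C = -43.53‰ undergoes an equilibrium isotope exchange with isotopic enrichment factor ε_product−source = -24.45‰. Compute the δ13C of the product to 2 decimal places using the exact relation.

Exactly, δ_product = (δ_source + 1000)·(ε/1000 + 1) − 1000.
δ_product = (-43.53 + 1000) × (-24.45/1000 + 1) − 1000
δ_product = -66.916‰

-66.92‰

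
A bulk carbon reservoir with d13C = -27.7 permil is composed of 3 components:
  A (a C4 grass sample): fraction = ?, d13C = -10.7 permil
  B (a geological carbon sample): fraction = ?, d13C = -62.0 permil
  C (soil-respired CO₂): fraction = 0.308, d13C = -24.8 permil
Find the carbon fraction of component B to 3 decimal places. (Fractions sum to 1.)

0.247

Let f_B and f_A be the unknown fractions; fractions sum to 1 so f_B + f_A = 0.692.
Mass balance: Σ fᵢ·δᵢ = δ_bulk ⇒ f_B·(-62.0) + f_A·(-10.7) = -27.7 − (-7.638) = -20.062
Substitute f_A = 0.692 − f_B:
f_B·(-62.0 − -10.7) = -20.062 − 0.692×(-10.7) = -12.657
f_B = -12.657 / -51.3 = 0.2467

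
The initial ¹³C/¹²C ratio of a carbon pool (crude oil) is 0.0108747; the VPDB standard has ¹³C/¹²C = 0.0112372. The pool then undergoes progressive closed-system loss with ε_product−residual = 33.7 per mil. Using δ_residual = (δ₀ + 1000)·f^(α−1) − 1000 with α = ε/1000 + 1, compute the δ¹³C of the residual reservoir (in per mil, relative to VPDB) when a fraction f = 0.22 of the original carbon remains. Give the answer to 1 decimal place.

-80.4 per mil

δ₀ = (0.0108747/0.0112372 − 1)×1000 = (0.967741 − 1)×1000 = -32.259 per mil
α − 1 = ε/1000 = 0.0337
f^(α−1) = 0.22^(0.0337) = 0.950254
δ_res = (-32.259 + 1000) × 0.950254 − 1000 = 919.600 − 1000 = -80.40 per mil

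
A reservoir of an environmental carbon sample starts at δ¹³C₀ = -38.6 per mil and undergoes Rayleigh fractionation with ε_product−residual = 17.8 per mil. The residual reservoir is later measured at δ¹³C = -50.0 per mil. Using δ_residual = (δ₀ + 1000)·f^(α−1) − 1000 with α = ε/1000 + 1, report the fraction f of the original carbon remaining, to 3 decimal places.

α − 1 = ε/1000 = 0.0178
(δ_res + 1000)/(δ₀ + 1000) = (-50.0 + 1000)/(-38.6 + 1000) = 950.0/961.4 = 0.988142
f = 0.988142^(1/0.0178) = exp(ln(0.988142)/0.0178) = exp(-0.01193/0.0178)
f = exp(-0.6701) = 0.5116

0.512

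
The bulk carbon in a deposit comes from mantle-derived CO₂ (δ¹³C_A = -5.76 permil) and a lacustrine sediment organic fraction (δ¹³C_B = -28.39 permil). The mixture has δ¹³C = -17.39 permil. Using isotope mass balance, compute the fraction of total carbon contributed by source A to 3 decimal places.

δ_mix = f_A·δ_A + (1 − f_A)·δ_B  ⇒  f_A = (δ_mix − δ_B)/(δ_A − δ_B)
f_A = (-17.39 − (-28.39)) / (-5.76 − (-28.39))
f_A = 11.00 / 22.63 = 0.4861

0.486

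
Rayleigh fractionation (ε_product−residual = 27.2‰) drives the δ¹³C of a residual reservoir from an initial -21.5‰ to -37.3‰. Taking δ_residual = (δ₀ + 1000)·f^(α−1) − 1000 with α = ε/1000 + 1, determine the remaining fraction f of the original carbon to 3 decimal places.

α − 1 = ε/1000 = 0.0272
(δ_res + 1000)/(δ₀ + 1000) = (-37.3 + 1000)/(-21.5 + 1000) = 962.7/978.5 = 0.983853
f = 0.983853^(1/0.0272) = exp(ln(0.983853)/0.0272) = exp(-0.01628/0.0272)
f = exp(-0.5985) = 0.5496

0.550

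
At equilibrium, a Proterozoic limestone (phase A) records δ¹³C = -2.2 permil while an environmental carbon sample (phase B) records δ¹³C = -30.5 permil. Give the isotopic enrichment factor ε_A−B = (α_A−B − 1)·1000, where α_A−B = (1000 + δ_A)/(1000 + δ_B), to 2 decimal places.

29.19 permil

α_A−B = (1000 + -2.2) / (1000 + -30.5) = 997.8 / 969.5 = 1.029190
ε_A−B = (1.029190 − 1) × 1000 = 29.190 permil
(The approximation ε ≈ δ_A − δ_B would give 28.3 permil.)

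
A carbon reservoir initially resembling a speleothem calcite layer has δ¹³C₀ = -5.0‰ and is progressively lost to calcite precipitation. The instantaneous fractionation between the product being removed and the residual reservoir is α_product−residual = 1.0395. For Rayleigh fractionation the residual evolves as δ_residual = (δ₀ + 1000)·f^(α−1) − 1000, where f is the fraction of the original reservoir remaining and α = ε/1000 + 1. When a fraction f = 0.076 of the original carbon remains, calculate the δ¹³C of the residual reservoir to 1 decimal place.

-101.3‰

Rayleigh residual: δ_res = (δ₀ + 1000)·f^(α−1) − 1000
α − 1 = 0.03950
f^(α−1) = 0.076^(0.03950) = 0.903217
δ_res = (-5.0 + 1000) × 0.903217 − 1000 = 898.701 − 1000 = -101.30‰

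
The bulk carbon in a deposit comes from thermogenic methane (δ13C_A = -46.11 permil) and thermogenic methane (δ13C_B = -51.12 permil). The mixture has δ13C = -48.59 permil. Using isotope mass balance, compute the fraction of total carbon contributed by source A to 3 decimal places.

δ_mix = f_A·δ_A + (1 − f_A)·δ_B  ⇒  f_A = (δ_mix − δ_B)/(δ_A − δ_B)
f_A = (-48.59 − (-51.12)) / (-46.11 − (-51.12))
f_A = 2.53 / 5.01 = 0.5050

0.505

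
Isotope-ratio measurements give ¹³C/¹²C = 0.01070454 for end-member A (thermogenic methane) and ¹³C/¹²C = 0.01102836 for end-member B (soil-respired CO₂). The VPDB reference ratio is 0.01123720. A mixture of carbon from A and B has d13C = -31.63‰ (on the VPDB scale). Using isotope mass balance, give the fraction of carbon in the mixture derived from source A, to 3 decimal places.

0.453

δ_A = (0.01070454/0.01123720 − 1)×1000 = (0.952599 − 1)×1000 = -47.401‰
δ_B = (0.01102836/0.01123720 − 1)×1000 = (0.981415 − 1)×1000 = -18.585‰
f_A = (δ_mix − δ_B)/(δ_A − δ_B) = (-31.63 − (-18.585))/(-47.401 − (-18.585))
f_A = -13.045 / -28.817 = 0.4527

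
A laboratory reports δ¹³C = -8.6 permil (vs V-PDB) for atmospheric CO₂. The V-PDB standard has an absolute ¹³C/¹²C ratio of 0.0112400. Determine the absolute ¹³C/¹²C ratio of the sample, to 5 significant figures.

R_sample = R_standard × (δ¹³C/1000 + 1)
R_sample = 0.0112400 × (-8.6/1000 + 1) = 0.0112400 × 0.991400
R_sample = 0.0111433

0.011143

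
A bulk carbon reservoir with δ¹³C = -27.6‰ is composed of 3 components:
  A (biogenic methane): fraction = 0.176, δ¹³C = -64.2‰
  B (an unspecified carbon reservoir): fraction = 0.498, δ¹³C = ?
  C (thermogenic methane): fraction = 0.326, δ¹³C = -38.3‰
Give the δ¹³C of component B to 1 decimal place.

-7.7‰

Isotope mass balance: δ_bulk = Σ fᵢ·δᵢ.
-27.6 = 0.176×(-64.2) + 0.498×δ_B + 0.326×(-38.3)
0.498·δ_B = -27.6 − (-23.785) = -3.815
δ_B = -3.815 / 0.498 = -7.66‰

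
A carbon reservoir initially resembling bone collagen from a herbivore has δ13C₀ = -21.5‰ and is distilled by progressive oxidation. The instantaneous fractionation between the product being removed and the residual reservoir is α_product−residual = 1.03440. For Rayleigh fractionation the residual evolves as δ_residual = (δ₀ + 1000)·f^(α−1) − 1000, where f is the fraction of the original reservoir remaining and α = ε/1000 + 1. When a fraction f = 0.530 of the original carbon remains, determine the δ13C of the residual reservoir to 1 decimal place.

-42.6‰

Rayleigh residual: δ_res = (δ₀ + 1000)·f^(α−1) − 1000
α − 1 = 0.03440
f^(α−1) = 0.530^(0.03440) = 0.978397
δ_res = (-21.5 + 1000) × 0.978397 − 1000 = 957.361 − 1000 = -42.64‰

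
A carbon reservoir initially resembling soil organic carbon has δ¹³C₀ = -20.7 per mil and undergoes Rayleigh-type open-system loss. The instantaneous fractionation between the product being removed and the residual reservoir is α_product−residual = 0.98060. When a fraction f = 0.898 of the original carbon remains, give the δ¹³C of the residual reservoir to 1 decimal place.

Rayleigh residual: δ_res = (δ₀ + 1000)·f^(α−1) − 1000
α − 1 = -0.01940
f^(α−1) = 0.898^(-0.01940) = 1.002089
δ_res = (-20.7 + 1000) × 1.002089 − 1000 = 981.346 − 1000 = -18.65 per mil

-18.7 per mil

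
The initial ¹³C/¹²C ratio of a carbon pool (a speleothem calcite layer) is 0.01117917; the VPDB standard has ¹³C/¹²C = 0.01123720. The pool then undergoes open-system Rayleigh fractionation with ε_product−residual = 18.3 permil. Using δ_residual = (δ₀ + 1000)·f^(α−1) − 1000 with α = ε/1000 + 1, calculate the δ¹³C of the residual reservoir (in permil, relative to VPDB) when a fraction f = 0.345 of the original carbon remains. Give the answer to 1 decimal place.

-24.4 permil

δ₀ = (0.01117917/0.01123720 − 1)×1000 = (0.994836 − 1)×1000 = -5.164 permil
α − 1 = ε/1000 = 0.0183
f^(α−1) = 0.345^(0.0183) = 0.980713
δ_res = (-5.164 + 1000) × 0.980713 − 1000 = 975.649 − 1000 = -24.35 permil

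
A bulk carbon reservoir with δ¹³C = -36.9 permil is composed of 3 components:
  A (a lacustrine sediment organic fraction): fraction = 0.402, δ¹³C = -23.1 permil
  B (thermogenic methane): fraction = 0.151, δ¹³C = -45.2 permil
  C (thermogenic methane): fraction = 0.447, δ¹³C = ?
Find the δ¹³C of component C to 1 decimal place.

-46.5 permil

Isotope mass balance: δ_bulk = Σ fᵢ·δᵢ.
-36.9 = 0.402×(-23.1) + 0.151×(-45.2) + 0.447×δ_C
0.447·δ_C = -36.9 − (-16.111) = -20.789
δ_C = -20.789 / 0.447 = -46.51 permil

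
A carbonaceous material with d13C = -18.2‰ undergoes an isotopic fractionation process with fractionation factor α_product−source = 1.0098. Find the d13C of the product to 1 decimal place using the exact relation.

δ_product = (δ_source + 1000)·α − 1000
δ_product = (-18.2 + 1000) × 1.0098 − 1000
δ_product = 991.422 − 1000 = -8.58‰

-8.6‰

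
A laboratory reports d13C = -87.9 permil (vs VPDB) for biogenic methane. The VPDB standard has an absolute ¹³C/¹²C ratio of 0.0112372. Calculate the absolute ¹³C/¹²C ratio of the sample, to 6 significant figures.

0.0102495

R_sample = R_standard × (d13C/1000 + 1)
R_sample = 0.0112372 × (-87.9/1000 + 1) = 0.0112372 × 0.912100
R_sample = 0.0102495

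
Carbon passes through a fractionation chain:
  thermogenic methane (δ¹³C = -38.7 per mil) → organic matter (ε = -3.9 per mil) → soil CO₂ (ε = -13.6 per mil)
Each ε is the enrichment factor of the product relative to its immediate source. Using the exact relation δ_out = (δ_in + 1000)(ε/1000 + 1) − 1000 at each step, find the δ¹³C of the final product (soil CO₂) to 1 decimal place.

-55.5 per mil

step 1: δ = (-38.70 + 1000)·(-3.9/1000 + 1) − 1000 = -42.45 per mil
step 2: δ = (-42.45 + 1000)·(-13.6/1000 + 1) − 1000 = -55.47 per mil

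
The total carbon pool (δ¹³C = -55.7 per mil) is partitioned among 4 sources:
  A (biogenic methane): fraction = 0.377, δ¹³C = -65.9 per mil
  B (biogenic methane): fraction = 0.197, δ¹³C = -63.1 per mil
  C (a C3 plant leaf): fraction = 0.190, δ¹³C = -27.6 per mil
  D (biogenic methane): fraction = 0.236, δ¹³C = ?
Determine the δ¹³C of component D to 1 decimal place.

Isotope mass balance: δ_bulk = Σ fᵢ·δᵢ.
-55.7 = 0.377×(-65.9) + 0.197×(-63.1) + 0.190×(-27.6) + 0.236×δ_D
0.236·δ_D = -55.7 − (-42.519) = -13.181
δ_D = -13.181 / 0.236 = -55.85 per mil

-55.9 per mil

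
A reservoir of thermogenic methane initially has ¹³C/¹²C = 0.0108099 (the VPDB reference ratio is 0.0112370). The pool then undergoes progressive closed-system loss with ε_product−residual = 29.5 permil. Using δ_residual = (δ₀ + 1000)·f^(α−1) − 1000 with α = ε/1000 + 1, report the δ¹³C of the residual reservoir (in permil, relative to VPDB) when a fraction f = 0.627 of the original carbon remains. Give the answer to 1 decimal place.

-51.2 permil

δ₀ = (0.0108099/0.0112370 − 1)×1000 = (0.961992 − 1)×1000 = -38.008 permil
α − 1 = ε/1000 = 0.0295
f^(α−1) = 0.627^(0.0295) = 0.986324
δ_res = (-38.008 + 1000) × 0.986324 − 1000 = 948.835 − 1000 = -51.17 permil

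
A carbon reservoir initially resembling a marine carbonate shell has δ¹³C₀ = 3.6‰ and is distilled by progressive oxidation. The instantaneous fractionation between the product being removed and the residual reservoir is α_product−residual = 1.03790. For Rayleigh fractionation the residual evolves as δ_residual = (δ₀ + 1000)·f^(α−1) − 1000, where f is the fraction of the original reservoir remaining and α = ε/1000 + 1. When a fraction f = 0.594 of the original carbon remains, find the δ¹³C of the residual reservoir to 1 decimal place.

Rayleigh residual: δ_res = (δ₀ + 1000)·f^(α−1) − 1000
α − 1 = 0.03790
f^(α−1) = 0.594^(0.03790) = 0.980452
δ_res = (3.6 + 1000) × 0.980452 − 1000 = 983.982 − 1000 = -16.02‰

-16.0‰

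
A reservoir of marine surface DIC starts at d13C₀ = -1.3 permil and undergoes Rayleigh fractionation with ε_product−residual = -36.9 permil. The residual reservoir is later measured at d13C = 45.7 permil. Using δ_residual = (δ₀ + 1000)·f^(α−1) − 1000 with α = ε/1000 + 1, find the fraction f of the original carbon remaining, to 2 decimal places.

α − 1 = ε/1000 = -0.0369
(δ_res + 1000)/(δ₀ + 1000) = (45.7 + 1000)/(-1.3 + 1000) = 1045.7/998.7 = 1.047061
f = 1.047061^(1/-0.0369) = exp(ln(1.047061)/-0.0369) = exp(0.04599/-0.0369)
f = exp(-1.2463) = 0.2876

0.29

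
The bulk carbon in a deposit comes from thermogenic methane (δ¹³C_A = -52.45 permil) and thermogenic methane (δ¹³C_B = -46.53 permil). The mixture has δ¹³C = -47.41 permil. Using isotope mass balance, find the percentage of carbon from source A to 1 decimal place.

δ_mix = f_A·δ_A + (1 − f_A)·δ_B  ⇒  f_A = (δ_mix − δ_B)/(δ_A − δ_B)
f_A = (-47.41 − (-46.53)) / (-52.45 − (-46.53))
f_A = -0.88 / -5.92 = 0.1486

14.9%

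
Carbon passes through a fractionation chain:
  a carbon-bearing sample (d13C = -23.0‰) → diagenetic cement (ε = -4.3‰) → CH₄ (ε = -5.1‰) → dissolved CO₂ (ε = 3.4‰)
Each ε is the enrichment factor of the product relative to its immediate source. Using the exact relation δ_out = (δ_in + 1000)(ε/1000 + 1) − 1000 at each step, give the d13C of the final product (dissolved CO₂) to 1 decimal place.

-28.9‰

step 1: δ = (-23.00 + 1000)·(-4.3/1000 + 1) − 1000 = -27.20‰
step 2: δ = (-27.20 + 1000)·(-5.1/1000 + 1) − 1000 = -32.16‰
step 3: δ = (-32.16 + 1000)·(3.4/1000 + 1) − 1000 = -28.87‰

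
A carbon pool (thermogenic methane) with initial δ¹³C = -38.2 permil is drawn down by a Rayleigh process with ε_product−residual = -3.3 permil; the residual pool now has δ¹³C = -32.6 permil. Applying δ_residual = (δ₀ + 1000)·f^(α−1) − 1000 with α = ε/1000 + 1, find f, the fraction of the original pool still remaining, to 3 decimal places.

α − 1 = ε/1000 = -0.0033
(δ_res + 1000)/(δ₀ + 1000) = (-32.6 + 1000)/(-38.2 + 1000) = 967.4/961.8 = 1.005822
f = 1.005822^(1/-0.0033) = exp(ln(1.005822)/-0.0033) = exp(0.00581/-0.0033)
f = exp(-1.7593) = 0.1722

0.172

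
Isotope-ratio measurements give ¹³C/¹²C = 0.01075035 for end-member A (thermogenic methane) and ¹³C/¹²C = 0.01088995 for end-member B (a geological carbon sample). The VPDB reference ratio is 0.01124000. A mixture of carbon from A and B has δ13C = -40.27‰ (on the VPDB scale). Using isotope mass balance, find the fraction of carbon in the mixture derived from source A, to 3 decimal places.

0.735

δ_A = (0.01075035/0.01124000 − 1)×1000 = (0.956437 − 1)×1000 = -43.563‰
δ_B = (0.01088995/0.01124000 − 1)×1000 = (0.968857 − 1)×1000 = -31.143‰
f_A = (δ_mix − δ_B)/(δ_A − δ_B) = (-40.27 − (-31.143))/(-43.563 − (-31.143))
f_A = -9.127 / -12.420 = 0.7348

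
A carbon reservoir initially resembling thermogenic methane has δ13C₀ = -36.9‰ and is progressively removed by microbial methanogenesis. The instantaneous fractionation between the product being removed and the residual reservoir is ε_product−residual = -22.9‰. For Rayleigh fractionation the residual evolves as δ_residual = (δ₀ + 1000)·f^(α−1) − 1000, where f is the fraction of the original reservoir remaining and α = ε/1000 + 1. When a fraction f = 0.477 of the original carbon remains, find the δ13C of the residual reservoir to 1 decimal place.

Rayleigh residual: δ_res = (δ₀ + 1000)·f^(α−1) − 1000
α = ε/1000 + 1 = 0.97710, so α − 1 = -0.02290
f^(α−1) = 0.477^(-0.02290) = 1.017096
δ_res = (-36.9 + 1000) × 1.017096 − 1000 = 979.565 − 1000 = -20.43‰

-20.4‰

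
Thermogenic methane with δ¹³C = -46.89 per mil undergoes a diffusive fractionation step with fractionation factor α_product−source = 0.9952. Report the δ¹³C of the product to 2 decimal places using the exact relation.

δ_product = (δ_source + 1000)·α − 1000
δ_product = (-46.89 + 1000) × 0.9952 − 1000
δ_product = 948.535 − 1000 = -51.465 per mil

-51.46 per mil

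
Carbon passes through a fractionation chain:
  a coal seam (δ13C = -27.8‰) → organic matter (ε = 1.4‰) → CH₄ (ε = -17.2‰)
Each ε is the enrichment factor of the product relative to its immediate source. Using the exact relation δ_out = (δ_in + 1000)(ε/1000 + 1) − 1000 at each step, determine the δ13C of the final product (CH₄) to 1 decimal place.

-43.2‰

step 1: δ = (-27.80 + 1000)·(1.4/1000 + 1) − 1000 = -26.44‰
step 2: δ = (-26.44 + 1000)·(-17.2/1000 + 1) − 1000 = -43.18‰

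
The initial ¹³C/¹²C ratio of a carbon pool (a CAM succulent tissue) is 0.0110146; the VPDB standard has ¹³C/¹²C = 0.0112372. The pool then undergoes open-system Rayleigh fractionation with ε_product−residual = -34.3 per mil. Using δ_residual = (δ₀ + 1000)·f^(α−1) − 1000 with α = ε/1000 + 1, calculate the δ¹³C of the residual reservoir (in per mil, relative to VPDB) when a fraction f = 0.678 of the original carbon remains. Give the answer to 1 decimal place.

-6.7 per mil

δ₀ = (0.0110146/0.0112372 − 1)×1000 = (0.980191 − 1)×1000 = -19.809 per mil
α − 1 = ε/1000 = -0.0343
f^(α−1) = 0.678^(-0.0343) = 1.013418
δ_res = (-19.809 + 1000) × 1.013418 − 1000 = 993.343 − 1000 = -6.66 per mil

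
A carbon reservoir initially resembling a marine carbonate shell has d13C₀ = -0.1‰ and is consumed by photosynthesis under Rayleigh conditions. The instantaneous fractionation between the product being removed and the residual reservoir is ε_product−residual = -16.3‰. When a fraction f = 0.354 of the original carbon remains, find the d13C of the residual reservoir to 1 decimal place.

Rayleigh residual: δ_res = (δ₀ + 1000)·f^(α−1) − 1000
α = ε/1000 + 1 = 0.98370, so α − 1 = -0.01630
f^(α−1) = 0.354^(-0.01630) = 1.017071
δ_res = (-0.1 + 1000) × 1.017071 − 1000 = 1016.969 − 1000 = 16.97‰

17.0‰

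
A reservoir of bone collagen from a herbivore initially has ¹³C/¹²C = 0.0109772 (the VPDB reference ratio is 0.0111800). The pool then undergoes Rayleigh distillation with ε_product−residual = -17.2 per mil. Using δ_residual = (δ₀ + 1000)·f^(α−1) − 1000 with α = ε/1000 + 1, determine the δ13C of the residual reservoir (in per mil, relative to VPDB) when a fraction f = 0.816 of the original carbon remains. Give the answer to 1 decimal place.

-14.7 per mil

δ₀ = (0.0109772/0.0111800 − 1)×1000 = (0.981860 − 1)×1000 = -18.140 per mil
α − 1 = ε/1000 = -0.0172
f^(α−1) = 0.816^(-0.0172) = 1.003504
δ_res = (-18.140 + 1000) × 1.003504 − 1000 = 985.300 − 1000 = -14.70 per mil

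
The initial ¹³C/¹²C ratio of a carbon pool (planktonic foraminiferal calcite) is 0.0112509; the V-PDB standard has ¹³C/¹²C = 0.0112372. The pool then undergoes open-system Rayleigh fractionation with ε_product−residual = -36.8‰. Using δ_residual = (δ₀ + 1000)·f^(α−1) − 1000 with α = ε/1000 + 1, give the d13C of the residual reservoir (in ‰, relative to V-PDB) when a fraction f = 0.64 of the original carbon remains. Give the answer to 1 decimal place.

17.8‰

δ₀ = (0.0112509/0.0112372 − 1)×1000 = (1.001219 − 1)×1000 = 1.219‰
α − 1 = ε/1000 = -0.0368
f^(α−1) = 0.64^(-0.0368) = 1.016559
δ_res = (1.219 + 1000) × 1.016559 − 1000 = 1017.798 − 1000 = 17.80‰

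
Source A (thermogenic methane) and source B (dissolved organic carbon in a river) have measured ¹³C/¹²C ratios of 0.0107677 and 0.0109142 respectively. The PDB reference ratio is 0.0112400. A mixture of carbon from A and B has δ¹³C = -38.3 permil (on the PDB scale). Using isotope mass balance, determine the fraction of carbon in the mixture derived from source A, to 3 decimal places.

δ_A = (0.0107677/0.0112400 − 1)×1000 = (0.957980 − 1)×1000 = -42.020 permil
δ_B = (0.0109142/0.0112400 − 1)×1000 = (0.971014 − 1)×1000 = -28.986 permil
f_A = (δ_mix − δ_B)/(δ_A − δ_B) = (-38.3 − (-28.986))/(-42.020 − (-28.986))
f_A = -9.314 / -13.034 = 0.7146

0.715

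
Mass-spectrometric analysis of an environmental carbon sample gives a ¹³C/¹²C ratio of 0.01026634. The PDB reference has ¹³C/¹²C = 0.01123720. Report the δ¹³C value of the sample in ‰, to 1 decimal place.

-86.4‰

δ¹³C = (R_sample / R_standard − 1) × 1000
R_sample / R_standard = 0.01026634 / 0.01123720 = 0.913603
δ¹³C = (0.913603 − 1) × 1000 = -86.40‰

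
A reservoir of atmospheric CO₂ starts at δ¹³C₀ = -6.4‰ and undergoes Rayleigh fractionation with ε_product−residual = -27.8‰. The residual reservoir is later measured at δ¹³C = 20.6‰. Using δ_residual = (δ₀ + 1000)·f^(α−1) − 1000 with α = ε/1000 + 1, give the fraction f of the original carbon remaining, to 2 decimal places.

α − 1 = ε/1000 = -0.0278
(δ_res + 1000)/(δ₀ + 1000) = (20.6 + 1000)/(-6.4 + 1000) = 1020.6/993.6 = 1.027174
f = 1.027174^(1/-0.0278) = exp(ln(1.027174)/-0.0278) = exp(0.02681/-0.0278)
f = exp(-0.9644) = 0.3812

0.38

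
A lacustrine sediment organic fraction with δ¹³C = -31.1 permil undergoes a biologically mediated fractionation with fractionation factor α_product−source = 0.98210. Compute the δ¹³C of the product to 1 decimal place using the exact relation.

-48.4 permil

δ_product = (δ_source + 1000)·α − 1000
δ_product = (-31.1 + 1000) × 0.98210 − 1000
δ_product = 951.557 − 1000 = -48.44 permil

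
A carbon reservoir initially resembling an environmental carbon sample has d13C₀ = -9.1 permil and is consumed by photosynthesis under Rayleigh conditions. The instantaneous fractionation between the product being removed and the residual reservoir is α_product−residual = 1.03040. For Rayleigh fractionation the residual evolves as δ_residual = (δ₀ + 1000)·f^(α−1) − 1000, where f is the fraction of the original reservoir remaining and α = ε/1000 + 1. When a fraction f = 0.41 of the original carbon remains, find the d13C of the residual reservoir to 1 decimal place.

Rayleigh residual: δ_res = (δ₀ + 1000)·f^(α−1) − 1000
α − 1 = 0.03040
f^(α−1) = 0.41^(0.03040) = 0.973259
δ_res = (-9.1 + 1000) × 0.973259 − 1000 = 964.403 − 1000 = -35.60 permil

-35.6 permil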